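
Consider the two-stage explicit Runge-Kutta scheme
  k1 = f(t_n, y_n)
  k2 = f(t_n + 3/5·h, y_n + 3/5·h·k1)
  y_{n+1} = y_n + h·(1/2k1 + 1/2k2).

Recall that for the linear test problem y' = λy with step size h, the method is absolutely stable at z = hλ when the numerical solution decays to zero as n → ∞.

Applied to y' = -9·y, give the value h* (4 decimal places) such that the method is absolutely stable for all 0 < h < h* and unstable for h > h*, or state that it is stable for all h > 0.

Set f=λy, z=hλ:
  k1=λy_n ⇒ h·k1=z·y_n;  k2=λ(1+3/5z)y_n ⇒ h·k2=z(1+3/5z)y_n
  y_{n+1}/y_n = 1 + 1/2z + 1/2z(1+3/5z) = 1 + z + 3/10z²
  ⇒ R(z) = 1 + z + 3/10z².

Find x<0 with |R(x)|<1.
x=-1.4: |R|=0.1880
R=1: x+3/10x²=0 ⇒ x=−10/3=-3.3333; min R=1−1/(4·3/10)=0.1667>−1
Confirm numerically:
  x=-2.834: |R|=0.57547 <1
  x=-2.735: |R|=0.50907 <1
  x=-2.397: |R|=0.32668 <1
  x=-2.147: |R|=0.23588 <1
  x=-3.929: |R|=1.70211 >1
  x=-3.790: |R|=1.51923 >1
Stable set (-3.3333, 0).

(-3.3333,0); λ=-9 ⇒ h* = (10/3)/9 = 0.3704.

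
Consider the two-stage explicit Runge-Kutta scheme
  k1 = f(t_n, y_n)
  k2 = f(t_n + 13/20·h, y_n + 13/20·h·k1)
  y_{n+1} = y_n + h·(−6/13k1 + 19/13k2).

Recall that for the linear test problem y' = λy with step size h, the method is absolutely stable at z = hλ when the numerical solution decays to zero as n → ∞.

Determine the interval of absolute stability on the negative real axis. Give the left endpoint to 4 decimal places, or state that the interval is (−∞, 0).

With y'=λy (z=hλ):
  k1=λy_n ⇒ h·k1=z·y_n;  k2=λ(1+13/20z)y_n ⇒ h·k2=z(1+13/20z)y_n
  y_{n+1}/y_n = 1 − 6/13z + 19/13z(1+13/20z) = 1 + z + 19/20z²
  so R(z) = 1 + z + 19/20z².

Find x<0 with |R(x)|<1.
x=-0.74: |R|=0.7802
R=1: x+19/20x²=0 ⇒ x=−20/19=-1.0526; min R=1−1/(4·19/20)=0.7368>−1
Confirm numerically:
  x=-0.942: |R|=0.90100 <1
  x=-0.718: |R|=0.77175 <1
  x=-0.458: |R|=0.74128 <1
  x=-0.437: |R|=0.74442 <1
  x=-1.489: |R|=1.61726 >1
  x=-1.350: |R|=1.38138 >1
  x=-1.127: |R|=1.07962 >1
Interval (-1.0526, 0).

(-1.0526, 0).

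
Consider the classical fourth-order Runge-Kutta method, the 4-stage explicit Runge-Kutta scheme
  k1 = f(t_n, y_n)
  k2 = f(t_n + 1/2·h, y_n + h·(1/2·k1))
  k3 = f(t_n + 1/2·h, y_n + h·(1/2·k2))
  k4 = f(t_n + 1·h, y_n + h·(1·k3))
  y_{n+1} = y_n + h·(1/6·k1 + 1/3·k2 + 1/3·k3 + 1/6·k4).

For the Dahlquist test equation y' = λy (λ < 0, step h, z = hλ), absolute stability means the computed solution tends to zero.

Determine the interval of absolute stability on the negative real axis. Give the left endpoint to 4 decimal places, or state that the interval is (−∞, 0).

Set f=λy, z=hλ:
  order 4, 4-stage ⇒ R(z)=1+z+z^2/2+z^3/6+z^4/24
  (e.g. R(-0.47)=0.62518, |R|=0.62518)

Find x<0 with |R(x)|<1.
x=-0.47: |R|=0.6252
|R(-2.82)|=1.0536 |R(-2.73)|=0.9198 |R(-0.73)|=0.4834
Bisect:
  x_lo=-3.3557 |R|=2.2603  x_hi=-0.3344 |R|=0.7158
  mid=-1.84506 |R|=0.29309 →hi
  mid=-2.60040 |R|=0.75519 →hi
  mid=-2.97806 |R|=1.33172 →lo
  mid=-2.78923 |R|=1.00595 →lo
  mid=-2.69481 |R|=0.87194 →hi
  mid=-2.74202 |R|=0.93670 →hi
  mid=-2.76563 |R|=0.97075 →hi
  mid=-2.77743 |R|=0.98821 →hi
  mid=-2.78333 |R|=0.99704 →hi
  ...
  [-2.78536,-2.78517] ⇒ x*=-2.7853
Stable set (-2.7853, 0).

z∈(-2.7853,0).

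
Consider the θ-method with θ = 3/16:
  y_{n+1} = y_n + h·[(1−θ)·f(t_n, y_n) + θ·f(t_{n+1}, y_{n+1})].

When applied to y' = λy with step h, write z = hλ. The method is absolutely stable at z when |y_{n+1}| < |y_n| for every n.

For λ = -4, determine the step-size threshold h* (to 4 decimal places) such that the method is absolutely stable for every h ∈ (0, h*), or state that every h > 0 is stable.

Set f=λy, z=hλ:
  y_{n+1} = y_n + z·[13/16·y_n + 3/16·y_{n+1}] ⇒ (1 − 3/16z)y_{n+1} = (1 + 13/16z)y_n
  Hence R(z) = (1 + 13/16z)/(1 − 3/16z).

Find x<0 with |R(x)|<1.
x=-0.96: |R|=0.1864
R=−1: 1+13/16x = −1+3/16x ⇒ -5/8x=2 ⇒ x=2/(-5/8)=-3.2000
Confirm numerically:
  x=-2.482: |R|=0.69376 <1
  x=-2.010: |R|=0.45983 <1
  x=-1.618: |R|=0.24139 <1
  x=-3.707: |R|=1.18694 >1
  x=-3.437: |R|=1.09008 >1
  x=-3.258: |R|=1.02250 >1
So |R|<1 on (-3.2000, 0).

(-3.2000,0); λ=-4 ⇒ h* = (16/5)/4 = 0.8000.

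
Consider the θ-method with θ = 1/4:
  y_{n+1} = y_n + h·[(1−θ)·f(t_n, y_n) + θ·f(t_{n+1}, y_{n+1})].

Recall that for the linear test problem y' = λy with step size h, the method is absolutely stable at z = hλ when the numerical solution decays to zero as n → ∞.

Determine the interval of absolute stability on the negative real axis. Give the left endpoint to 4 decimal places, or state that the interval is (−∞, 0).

(-4.0000, 0).

Set f=λy, z=hλ:
  y_{n+1} = y_n + z·[3/4·y_n + 1/4·y_{n+1}] ⇒ (1 − 1/4z)y_{n+1} = (1 + 3/4z)y_n
  R(z) = (1 + 3/4z)/(1 − 1/4z).

Need |R(x)|<1, x<0.
x=-0.6: |R|=0.4783
R=−1: 1+3/4x = −1+1/4x ⇒ -1/2x=2 ⇒ x=2/(-1/2)=-4.0000
Confirm numerically:
  x=-3.211: |R|=0.78117 <1
  x=-2.621: |R|=0.58345 <1
  x=-1.759: |R|=0.22174 <1
  x=-4.491: |R|=1.11565 >1
  x=-4.051: |R|=1.01267 >1
Stable set (-4.0000, 0).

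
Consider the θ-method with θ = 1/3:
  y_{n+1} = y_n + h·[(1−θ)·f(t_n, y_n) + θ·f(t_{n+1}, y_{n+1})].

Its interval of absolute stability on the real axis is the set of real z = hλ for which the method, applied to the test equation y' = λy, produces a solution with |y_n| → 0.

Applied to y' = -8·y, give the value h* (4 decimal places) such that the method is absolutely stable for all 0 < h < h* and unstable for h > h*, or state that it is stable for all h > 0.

(-6.0000,0); λ=-8 ⇒ h* = (6)/8 = 0.7500.

With y'=λy (z=hλ):
  y_{n+1} = y_n + z·[2/3·y_n + 1/3·y_{n+1}] ⇒ (1 − 1/3z)y_{n+1} = (1 + 2/3z)y_n
  Hence R(z) = (1 + 2/3z)/(1 − 1/3z).

Boundary: |R(x)|=1, x<0.
x=-0.89: |R|=0.3136
R=−1: 1+2/3x = −1+1/3x ⇒ -1/3x=2 ⇒ x=2/(-1/3)=-6.0000
Confirm numerically:
  x=-5.953: |R|=0.99475 <1
  x=-4.963: |R|=0.86977 <1
  x=-4.354: |R|=0.77618 <1
  x=-2.527: |R|=0.37163 <1
  x=-6.534: |R|=1.05601 >1
  x=-6.189: |R|=1.02057 >1
So |R|<1 on (-6.0000, 0).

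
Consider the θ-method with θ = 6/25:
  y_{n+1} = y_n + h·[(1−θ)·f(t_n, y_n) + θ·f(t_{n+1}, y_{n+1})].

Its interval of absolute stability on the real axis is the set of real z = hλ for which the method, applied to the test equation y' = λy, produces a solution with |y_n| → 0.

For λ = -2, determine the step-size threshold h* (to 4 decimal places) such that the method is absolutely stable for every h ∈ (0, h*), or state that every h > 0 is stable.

(-3.8462,0); λ=-2 ⇒ h* = (50/13)/2 = 1.9231.

Test eqn y'=λy, z=hλ:
  y_{n+1} = y_n + z·[19/25·y_n + 6/25·y_{n+1}] ⇒ (1 − 6/25z)y_{n+1} = (1 + 19/25z)y_n
  R(z) = (1 + 19/25z)/(1 − 6/25z).

Need |R(x)|<1, x<0.
x=-1.51: |R|=0.1083
R=−1: 1+19/25x = −1+6/25x ⇒ -13/25x=2 ⇒ x=2/(-13/25)=-3.8462
Confirm numerically:
  x=-2.888: |R|=0.70573 <1
  x=-2.349: |R|=0.50215 <1
  x=-1.568: |R|=0.13927 <1
  x=-4.272: |R|=1.10934 >1
  x=-3.911: |R|=1.01739 >1
Stable set (-3.8462, 0).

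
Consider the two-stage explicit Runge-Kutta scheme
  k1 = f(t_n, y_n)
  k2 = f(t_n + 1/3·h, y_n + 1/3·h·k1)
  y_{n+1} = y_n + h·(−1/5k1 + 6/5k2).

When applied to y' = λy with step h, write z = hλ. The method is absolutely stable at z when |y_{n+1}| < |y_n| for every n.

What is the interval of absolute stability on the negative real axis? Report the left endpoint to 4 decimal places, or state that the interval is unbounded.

(-2.5000, 0).

Test eqn y'=λy, z=hλ:
  k1=λy_n ⇒ h·k1=z·y_n;  k2=λ(1+1/3z)y_n ⇒ h·k2=z(1+1/3z)y_n
  y_{n+1}/y_n = 1 − 1/5z + 6/5z(1+1/3z) = 1 + z + 2/5z²
  ⇒ R(z) = 1 + z + 2/5z².

Boundary: |R(x)|=1, x<0.
x=-0.58: |R|=0.5546
R=1: x+2/5x²=0 ⇒ x=−5/2=-2.5000; min R=1−1/(4·2/5)=0.3750>−1
Confirm numerically:
  x=-2.377: |R|=0.88305 <1
  x=-2.321: |R|=0.83382 <1
  x=-2.126: |R|=0.68195 <1
  x=-1.430: |R|=0.38796 <1
  x=-3.063: |R|=1.68979 >1
  x=-2.941: |R|=1.51879 >1
  x=-2.758: |R|=1.28463 >1
Stable set (-2.5000, 0).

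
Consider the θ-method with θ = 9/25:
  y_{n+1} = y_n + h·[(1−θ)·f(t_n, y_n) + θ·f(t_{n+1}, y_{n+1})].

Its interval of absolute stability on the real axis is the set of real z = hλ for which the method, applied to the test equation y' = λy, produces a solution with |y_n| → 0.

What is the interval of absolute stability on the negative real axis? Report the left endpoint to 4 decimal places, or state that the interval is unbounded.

(-7.1429, 0).

Test eqn y'=λy, z=hλ:
  y_{n+1} = y_n + z·[16/25·y_n + 9/25·y_{n+1}] ⇒ (1 − 9/25z)y_{n+1} = (1 + 16/25z)y_n
  ⇒ R(z) = (1 + 16/25z)/(1 − 9/25z).

Boundary: |R(x)|=1, x<0.
x=-1.03: |R|=0.2486
R=−1: 1+16/25x = −1+9/25x ⇒ -7/25x=2 ⇒ x=2/(-7/25)=-7.1429
Confirm numerically:
  x=-6.411: |R|=0.93805 <1
  x=-4.238: |R|=0.67796 <1
  x=-3.624: |R|=0.57248 <1
  x=-7.631: |R|=1.03648 >1
  x=-7.391: |R|=1.01898 >1
Stable set (-7.1429, 0).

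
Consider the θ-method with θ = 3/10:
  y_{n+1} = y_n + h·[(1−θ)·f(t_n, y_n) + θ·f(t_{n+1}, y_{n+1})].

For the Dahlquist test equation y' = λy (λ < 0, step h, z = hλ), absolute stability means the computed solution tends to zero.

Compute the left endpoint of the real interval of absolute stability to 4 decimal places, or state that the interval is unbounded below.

z* = -5.0000.

Test eqn y'=λy, z=hλ:
  y_{n+1} = y_n + z·[7/10·y_n + 3/10·y_{n+1}] ⇒ (1 − 3/10z)y_{n+1} = (1 + 7/10z)y_n
  ⇒ R(z) = (1 + 7/10z)/(1 − 3/10z).

Need |R(x)|<1, x<0.
x=-1.35: |R|=0.0391
R=−1: 1+7/10x = −1+3/10x ⇒ -2/5x=2 ⇒ x=2/(-2/5)=-5.0000
Confirm numerically:
  x=-4.874: |R|=0.97953 <1
  x=-3.457: |R|=0.69702 <1
  x=-2.593: |R|=0.45846 <1
  x=-2.280: |R|=0.35392 <1
  x=-5.487: |R|=1.07362 >1
  x=-5.438: |R|=1.06658 >1
Stable set (-5.0000, 0).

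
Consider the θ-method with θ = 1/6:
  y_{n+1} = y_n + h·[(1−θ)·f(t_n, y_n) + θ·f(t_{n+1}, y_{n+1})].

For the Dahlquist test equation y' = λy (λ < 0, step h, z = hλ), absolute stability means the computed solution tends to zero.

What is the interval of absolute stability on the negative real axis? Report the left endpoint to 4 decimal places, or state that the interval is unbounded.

Set f=λy, z=hλ:
  y_{n+1} = y_n + z·[5/6·y_n + 1/6·y_{n+1}] ⇒ (1 − 1/6z)y_{n+1} = (1 + 5/6z)y_n
  Hence R(z) = (1 + 5/6z)/(1 − 1/6z).

Find x<0 with |R(x)|<1.
x=-0.54: |R|=0.5046
R=−1: 1+5/6x = −1+1/6x ⇒ -2/3x=2 ⇒ x=2/(-2/3)=-3.0000
Confirm numerically:
  x=-2.790: |R|=0.90444 <1
  x=-2.726: |R|=0.87440 <1
  x=-2.591: |R|=0.80957 <1
  x=-1.627: |R|=0.27993 <1
  x=-3.362: |R|=1.15467 >1
  x=-3.360: |R|=1.15385 >1
So |R|<1 on (-3.0000, 0).

z∈(-3.0000,0).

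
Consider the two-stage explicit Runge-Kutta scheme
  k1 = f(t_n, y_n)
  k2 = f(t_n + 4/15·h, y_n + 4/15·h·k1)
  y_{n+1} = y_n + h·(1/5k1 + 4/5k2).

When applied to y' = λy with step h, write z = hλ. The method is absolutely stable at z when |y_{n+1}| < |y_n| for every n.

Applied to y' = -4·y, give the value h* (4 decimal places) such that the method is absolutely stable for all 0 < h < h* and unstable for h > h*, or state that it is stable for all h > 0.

Set f=λy, z=hλ:
  k1=λy_n ⇒ h·k1=z·y_n;  k2=λ(1+4/15z)y_n ⇒ h·k2=z(1+4/15z)y_n
  y_{n+1}/y_n = 1 + 1/5z + 4/5z(1+4/15z) = 1 + z + 16/75z²
  ⇒ R(z) = 1 + z + 16/75z².

Solve |R(x)|<1 on ℝ⁻.
x=-1.2: |R|=0.1072
R=1: x+16/75x²=0 ⇒ x=−75/16=-4.6875; min R=1−1/(4·16/75)=-0.1719>−1
Confirm numerically:
  x=-4.061: |R|=0.45723 <1
  x=-3.386: |R|=0.05987 <1
  x=-2.639: |R|=0.15328 <1
  x=-2.560: |R|=0.16190 <1
  x=-5.199: |R|=1.56731 >1
  x=-5.122: |R|=1.47478 >1
So |R|<1 on (-4.6875, 0).

(-4.6875,0); λ=-4 ⇒ h* = (75/16)/4 = 1.1719.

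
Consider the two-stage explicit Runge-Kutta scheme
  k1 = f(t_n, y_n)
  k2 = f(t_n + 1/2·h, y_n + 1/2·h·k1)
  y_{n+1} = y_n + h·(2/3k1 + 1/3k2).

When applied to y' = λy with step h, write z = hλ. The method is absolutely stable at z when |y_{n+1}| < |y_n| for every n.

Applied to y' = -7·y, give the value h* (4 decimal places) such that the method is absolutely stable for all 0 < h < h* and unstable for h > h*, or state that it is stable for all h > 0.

(-6.0000,0); λ=-7 ⇒ h* = (6)/7 = 0.8571.

On y'=λy, z=hλ:
  k1=λy_n ⇒ h·k1=z·y_n;  k2=λ(1+1/2z)y_n ⇒ h·k2=z(1+1/2z)y_n
  y_{n+1}/y_n = 1 + 2/3z + 1/3z(1+1/2z) = 1 + z + 1/6z²
  so R(z) = 1 + z + 1/6z².

Solve |R(x)|<1 on ℝ⁻.
x=-1.23: |R|=0.0222
R=1: x+1/6x²=0 ⇒ x=−6=-6.0000; min R=1−1/(4·1/6)=-0.5000>−1
Confirm numerically:
  x=-5.689: |R|=0.70512 <1
  x=-4.791: |R|=0.03461 <1
  x=-3.618: |R|=0.43635 <1
  x=-6.464: |R|=1.49988 >1
  x=-6.167: |R|=1.17165 >1
So |R|<1 on (-6.0000, 0).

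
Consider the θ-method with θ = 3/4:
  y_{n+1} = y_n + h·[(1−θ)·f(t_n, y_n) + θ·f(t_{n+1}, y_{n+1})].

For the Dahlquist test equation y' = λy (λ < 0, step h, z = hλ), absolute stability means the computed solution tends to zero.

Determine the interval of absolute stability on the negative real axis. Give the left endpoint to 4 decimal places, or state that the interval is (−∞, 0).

With y'=λy (z=hλ):
  y_{n+1} = y_n + z·[1/4·y_n + 3/4·y_{n+1}] ⇒ (1 − 3/4z)y_{n+1} = (1 + 1/4z)y_n
  ⇒ R(z) = (1 + 1/4z)/(1 − 3/4z).

Need |R(x)|<1, x<0.
x=-1.74: |R|=0.2451
x=-2: |R|=0.2000
x=-10: |R|=0.1765
x=-100: |R|=0.3158
θ=3/4≥1/2 ⇒ |1+1/4x|<|1−3/4x| ∀x<0 ⇒ stable on all of ℝ⁻.

interval (−∞, 0).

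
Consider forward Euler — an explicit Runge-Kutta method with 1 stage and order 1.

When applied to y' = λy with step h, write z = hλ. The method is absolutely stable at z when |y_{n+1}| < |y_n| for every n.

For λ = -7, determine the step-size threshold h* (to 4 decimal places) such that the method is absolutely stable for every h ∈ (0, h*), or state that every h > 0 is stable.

With y'=λy (z=hλ):
  order 1, 1-stage ⇒ R(z)=1+z
  (e.g. R(-0.96)=0.04000, |R|=0.04000)

Solve |R(x)|<1 on ℝ⁻.
x=-0.96: |R|=0.0400
|R(-1.8)|=0.8000 |R(-1.69)|=0.6900 |R(-1.18)|=0.1800
Bisect:
  x_lo=-2.7765 |R|=1.7765  x_hi=-0.1067 |R|=0.8933
  mid=-1.44160 |R|=0.44160 →hi
  mid=-2.10904 |R|=1.10904 →lo
  mid=-1.77532 |R|=0.77532 →hi
  mid=-1.94218 |R|=0.94218 →hi
  mid=-2.02561 |R|=1.02561 →lo
  mid=-1.98390 |R|=0.98390 →hi
  mid=-2.00475 |R|=1.00475 →lo
  mid=-1.99432 |R|=0.99432 →hi
  ...
  [-2.00003,-1.99986] ⇒ x*=-2.0000
Interval (-2.0000, 0).

(-2.0000,0); λ=-7 ⇒ h* = 0.2857.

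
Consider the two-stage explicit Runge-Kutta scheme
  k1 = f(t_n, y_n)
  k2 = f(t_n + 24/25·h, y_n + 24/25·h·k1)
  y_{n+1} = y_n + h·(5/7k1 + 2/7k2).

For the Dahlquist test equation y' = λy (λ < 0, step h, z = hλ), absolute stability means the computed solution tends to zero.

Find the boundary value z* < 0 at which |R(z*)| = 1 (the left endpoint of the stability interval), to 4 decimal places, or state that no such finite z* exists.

Set f=λy, z=hλ:
  k1=λy_n ⇒ h·k1=z·y_n;  k2=λ(1+24/25z)y_n ⇒ h·k2=z(1+24/25z)y_n
  y_{n+1}/y_n = 1 + 5/7z + 2/7z(1+24/25z) = 1 + z + 48/175z²
  so R(z) = 1 + z + 48/175z².

Find x<0 with |R(x)|<1.
x=-1.79: |R|=0.0888
R=1: x+48/175x²=0 ⇒ x=−175/48=-3.6458; min R=1−1/(4·48/175)=0.0885>−1
Confirm numerically:
  x=-2.813: |R|=0.35741 <1
  x=-2.099: |R|=0.10945 <1
  x=-1.983: |R|=0.09557 <1
  x=-4.069: |R|=1.47228 >1
  x=-3.735: |R|=1.09135 >1
So |R|<1 on (-3.6458, 0).

left endpoint -3.6458.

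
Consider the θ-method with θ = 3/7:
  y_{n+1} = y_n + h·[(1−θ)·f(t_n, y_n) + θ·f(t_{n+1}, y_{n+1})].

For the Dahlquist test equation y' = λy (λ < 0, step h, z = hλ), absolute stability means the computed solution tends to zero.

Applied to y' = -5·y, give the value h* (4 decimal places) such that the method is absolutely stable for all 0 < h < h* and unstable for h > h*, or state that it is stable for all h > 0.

Test eqn y'=λy, z=hλ:
  y_{n+1} = y_n + z·[4/7·y_n + 3/7·y_{n+1}] ⇒ (1 − 3/7z)y_{n+1} = (1 + 4/7z)y_n
  so R(z) = (1 + 4/7z)/(1 − 3/7z).

Find x<0 with |R(x)|<1.
x=-0.9: |R|=0.3505
R=−1: 1+4/7x = −1+3/7x ⇒ -1/7x=2 ⇒ x=2/(-1/7)=-14.0000
Confirm numerically:
  x=-10.077: |R|=0.89463 <1
  x=-9.123: |R|=0.85810 <1
  x=-8.796: |R|=0.84414 <1
  x=-7.643: |R|=0.78760 <1
  x=-14.492: |R|=1.00975 >1
  x=-14.099: |R|=1.00201 >1
Interval (-14.0000, 0).

(-14.0000,0); λ=-5 ⇒ h* = (14)/5 = 2.8000.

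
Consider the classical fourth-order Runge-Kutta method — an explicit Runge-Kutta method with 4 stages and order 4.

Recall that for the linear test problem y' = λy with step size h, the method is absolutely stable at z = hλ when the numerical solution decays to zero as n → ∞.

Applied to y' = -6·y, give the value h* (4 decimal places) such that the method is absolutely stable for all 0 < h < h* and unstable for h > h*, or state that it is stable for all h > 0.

With y'=λy (z=hλ):
  order 4, 4-stage ⇒ R(z)=1+z+z^2/2+z^3/6+z^4/24
  (e.g. R(-0.62)=0.53864, |R|=0.53864)

Boundary: |R(x)|=1, x<0.
x=-0.62: |R|=0.5386
|R(-3.04)|=1.4570 |R(-2.25)|=0.4507 |R(-0.89)|=0.4147
Bisect:
  x_lo=-3.2204 |R|=1.8803  x_hi=-0.3962 |R|=0.6729
  mid=-1.80833 |R|=0.28669 →hi
  mid=-2.51438 |R|=0.66268 →hi
  mid=-2.86740 |R|=1.13102 →lo
  mid=-2.69089 |R|=0.86675 →hi
  mid=-2.77915 |R|=0.99077 →hi
  mid=-2.82327 |R|=1.05879 →lo
  mid=-2.80121 |R|=1.02426 →lo
  mid=-2.79018 |R|=1.00739 →lo
  ...
  [-2.78535,-2.78518] ⇒ x*=-2.7853
Stable set (-2.7853, 0).

(-2.7853,0); λ=-6 ⇒ h* = 0.4642.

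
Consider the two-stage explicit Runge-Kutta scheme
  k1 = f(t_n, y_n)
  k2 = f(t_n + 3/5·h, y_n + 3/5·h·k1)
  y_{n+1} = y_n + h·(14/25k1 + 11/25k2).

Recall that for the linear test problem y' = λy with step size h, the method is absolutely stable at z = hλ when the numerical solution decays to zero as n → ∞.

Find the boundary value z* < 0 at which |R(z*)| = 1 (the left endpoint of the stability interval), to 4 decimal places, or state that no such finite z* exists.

left endpoint -3.7879.

Set f=λy, z=hλ:
  k1=λy_n ⇒ h·k1=z·y_n;  k2=λ(1+3/5z)y_n ⇒ h·k2=z(1+3/5z)y_n
  y_{n+1}/y_n = 1 + 14/25z + 11/25z(1+3/5z) = 1 + z + 33/125z²
  ⇒ R(z) = 1 + z + 33/125z².

Find x<0 with |R(x)|<1.
x=-0.94: |R|=0.2933
R=1: x+33/125x²=0 ⇒ x=−125/33=-3.7879; min R=1−1/(4·33/125)=0.0530>−1
Confirm numerically:
  x=-2.940: |R|=0.34191 <1
  x=-1.919: |R|=0.05320 <1
  x=-1.877: |R|=0.05311 <1
  x=-1.875: |R|=0.05312 <1
  x=-4.362: |R|=1.66114 >1
  x=-3.880: |R|=1.09436 >1
So |R|<1 on (-3.7879, 0).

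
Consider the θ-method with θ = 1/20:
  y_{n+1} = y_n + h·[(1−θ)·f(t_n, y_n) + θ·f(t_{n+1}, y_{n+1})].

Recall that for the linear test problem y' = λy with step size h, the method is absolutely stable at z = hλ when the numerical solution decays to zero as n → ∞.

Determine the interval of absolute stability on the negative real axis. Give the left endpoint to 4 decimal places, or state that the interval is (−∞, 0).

With y'=λy (z=hλ):
  y_{n+1} = y_n + z·[19/20·y_n + 1/20·y_{n+1}] ⇒ (1 − 1/20z)y_{n+1} = (1 + 19/20z)y_n
  so R(z) = (1 + 19/20z)/(1 − 1/20z).

Boundary: |R(x)|=1, x<0.
x=-1.11: |R|=0.0516
R=−1: 1+19/20x = −1+1/20x ⇒ -9/10x=2 ⇒ x=2/(-9/10)=-2.2222
Confirm numerically:
  x=-1.728: |R|=0.59057 <1
  x=-1.486: |R|=0.38323 <1
  x=-1.251: |R|=0.17736 <1
  x=-2.481: |R|=1.20720 >1
  x=-2.469: |R|=1.19769 >1
  x=-2.306: |R|=1.06761 >1
Interval (-2.2222, 0).

(-2.2222, 0).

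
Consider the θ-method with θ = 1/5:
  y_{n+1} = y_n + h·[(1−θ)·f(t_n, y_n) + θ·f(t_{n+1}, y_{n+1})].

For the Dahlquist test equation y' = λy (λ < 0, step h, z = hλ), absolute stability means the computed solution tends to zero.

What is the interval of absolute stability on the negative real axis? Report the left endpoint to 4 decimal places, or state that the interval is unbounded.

z∈(-3.3333,0).

Set f=λy, z=hλ:
  y_{n+1} = y_n + z·[4/5·y_n + 1/5·y_{n+1}] ⇒ (1 − 1/5z)y_{n+1} = (1 + 4/5z)y_n
  ⇒ R(z) = (1 + 4/5z)/(1 − 1/5z).

Boundary: |R(x)|=1, x<0.
x=-0.4: |R|=0.6296
R=−1: 1+4/5x = −1+1/5x ⇒ -3/5x=2 ⇒ x=2/(-3/5)=-3.3333
Confirm numerically:
  x=-3.001: |R|=0.87539 <1
  x=-2.947: |R|=0.85416 <1
  x=-1.749: |R|=0.29575 <1
  x=-3.745: |R|=1.14122 >1
  x=-3.539: |R|=1.07226 >1
  x=-3.360: |R|=1.00957 >1
So |R|<1 on (-3.3333, 0).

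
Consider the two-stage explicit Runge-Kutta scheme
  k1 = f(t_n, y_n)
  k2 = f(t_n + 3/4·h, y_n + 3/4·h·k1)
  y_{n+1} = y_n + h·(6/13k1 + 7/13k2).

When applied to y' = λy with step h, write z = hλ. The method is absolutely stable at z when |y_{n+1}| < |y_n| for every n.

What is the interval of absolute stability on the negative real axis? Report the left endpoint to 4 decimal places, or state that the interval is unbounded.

On y'=λy, z=hλ:
  k1=λy_n ⇒ h·k1=z·y_n;  k2=λ(1+3/4z)y_n ⇒ h·k2=z(1+3/4z)y_n
  y_{n+1}/y_n = 1 + 6/13z + 7/13z(1+3/4z) = 1 + z + 21/52z²
  so R(z) = 1 + z + 21/52z².

Find x<0 with |R(x)|<1.
x=-1.02: |R|=0.4002
R=1: x+21/52x²=0 ⇒ x=−52/21=-2.4762; min R=1−1/(4·21/52)=0.3810>−1
Confirm numerically:
  x=-2.105: |R|=0.68445 <1
  x=-1.116: |R|=0.38697 <1
  x=-1.114: |R|=0.38717 <1
  x=-3.062: |R|=1.72440 >1
  x=-3.058: |R|=1.71851 >1
  x=-2.554: |R|=1.08025 >1
Stable set (-2.4762, 0).

z∈(-2.4762,0).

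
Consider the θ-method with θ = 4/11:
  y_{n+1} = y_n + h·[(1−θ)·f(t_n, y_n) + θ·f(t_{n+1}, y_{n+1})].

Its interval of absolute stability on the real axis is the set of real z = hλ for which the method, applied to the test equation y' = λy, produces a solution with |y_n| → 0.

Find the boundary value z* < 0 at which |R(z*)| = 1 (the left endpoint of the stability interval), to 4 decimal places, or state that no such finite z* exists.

Test eqn y'=λy, z=hλ:
  y_{n+1} = y_n + z·[7/11·y_n + 4/11·y_{n+1}] ⇒ (1 − 4/11z)y_{n+1} = (1 + 7/11z)y_n
  so R(z) = (1 + 7/11z)/(1 − 4/11z).

Solve |R(x)|<1 on ℝ⁻.
x=-0.74: |R|=0.4169
R=−1: 1+7/11x = −1+4/11x ⇒ -3/11x=2 ⇒ x=2/(-3/11)=-7.3333
Confirm numerically:
  x=-6.802: |R|=0.95828 <1
  x=-6.719: |R|=0.95134 <1
  x=-6.568: |R|=0.93840 <1
  x=-5.043: |R|=0.77958 <1
  x=-7.539: |R|=1.01499 >1
  x=-7.383: |R|=1.00368 >1
Interval (-7.3333, 0).

left endpoint -7.3333.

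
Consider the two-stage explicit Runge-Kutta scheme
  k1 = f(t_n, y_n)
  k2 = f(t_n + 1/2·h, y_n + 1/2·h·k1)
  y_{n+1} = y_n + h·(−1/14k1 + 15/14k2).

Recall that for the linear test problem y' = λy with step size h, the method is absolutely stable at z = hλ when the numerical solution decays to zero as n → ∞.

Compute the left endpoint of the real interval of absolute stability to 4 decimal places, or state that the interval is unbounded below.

With y'=λy (z=hλ):
  k1=λy_n ⇒ h·k1=z·y_n;  k2=λ(1+1/2z)y_n ⇒ h·k2=z(1+1/2z)y_n
  y_{n+1}/y_n = 1 − 1/14z + 15/14z(1+1/2z) = 1 + z + 15/28z²
  ⇒ R(z) = 1 + z + 15/28z².

Boundary: |R(x)|=1, x<0.
x=-1.63: |R|=0.7933
R=1: x+15/28x²=0 ⇒ x=−28/15=-1.8667; min R=1−1/(4·15/28)=0.5333>−1
Confirm numerically:
  x=-1.660: |R|=0.81621 <1
  x=-1.458: |R|=0.68080 <1
  x=-1.373: |R|=0.63689 <1
  x=-2.423: |R|=1.72214 >1
  x=-2.261: |R|=1.47764 >1
  x=-2.008: |R|=1.15203 >1
So |R|<1 on (-1.8667, 0).

left endpoint -1.8667.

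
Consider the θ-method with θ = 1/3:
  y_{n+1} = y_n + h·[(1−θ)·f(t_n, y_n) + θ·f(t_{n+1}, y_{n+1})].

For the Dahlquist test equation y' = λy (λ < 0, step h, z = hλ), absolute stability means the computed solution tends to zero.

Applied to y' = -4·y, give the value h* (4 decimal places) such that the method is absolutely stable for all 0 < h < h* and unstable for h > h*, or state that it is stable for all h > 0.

(-6.0000,0); λ=-4 ⇒ h* = (6)/4 = 1.5000.

Test eqn y'=λy, z=hλ:
  y_{n+1} = y_n + z·[2/3·y_n + 1/3·y_{n+1}] ⇒ (1 − 1/3z)y_{n+1} = (1 + 2/3z)y_n
  so R(z) = (1 + 2/3z)/(1 − 1/3z).

Find x<0 with |R(x)|<1.
x=-1.78: |R|=0.1172
R=−1: 1+2/3x = −1+1/3x ⇒ -1/3x=2 ⇒ x=2/(-1/3)=-6.0000
Confirm numerically:
  x=-5.920: |R|=0.99103 <1
  x=-5.754: |R|=0.97190 <1
  x=-3.364: |R|=0.58580 <1
  x=-2.587: |R|=0.38912 <1
  x=-6.282: |R|=1.03038 >1
  x=-6.182: |R|=1.01982 >1
  x=-6.169: |R|=1.01843 >1
So |R|<1 on (-6.0000, 0).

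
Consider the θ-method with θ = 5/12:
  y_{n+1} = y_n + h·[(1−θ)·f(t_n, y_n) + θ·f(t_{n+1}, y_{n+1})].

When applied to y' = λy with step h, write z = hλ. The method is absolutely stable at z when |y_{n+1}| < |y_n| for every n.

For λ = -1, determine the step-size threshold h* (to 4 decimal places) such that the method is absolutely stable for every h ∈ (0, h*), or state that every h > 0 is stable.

(-12.0000,0); λ=-1 ⇒ h* = (12)/1 = 12.0000.

Test eqn y'=λy, z=hλ:
  y_{n+1} = y_n + z·[7/12·y_n + 5/12·y_{n+1}] ⇒ (1 − 5/12z)y_{n+1} = (1 + 7/12z)y_n
  Hence R(z) = (1 + 7/12z)/(1 − 5/12z).

Solve |R(x)|<1 on ℝ⁻.
x=-1.35: |R|=0.1360
R=−1: 1+7/12x = −1+5/12x ⇒ -1/6x=2 ⇒ x=2/(-1/6)=-12.0000
Confirm numerically:
  x=-11.457: |R|=0.98433 <1
  x=-10.584: |R|=0.95638 <1
  x=-9.054: |R|=0.89712 <1
  x=-8.209: |R|=0.85706 <1
  x=-12.426: |R|=1.01149 >1
  x=-12.245: |R|=1.00669 >1
  x=-12.029: |R|=1.00080 >1
Interval (-12.0000, 0).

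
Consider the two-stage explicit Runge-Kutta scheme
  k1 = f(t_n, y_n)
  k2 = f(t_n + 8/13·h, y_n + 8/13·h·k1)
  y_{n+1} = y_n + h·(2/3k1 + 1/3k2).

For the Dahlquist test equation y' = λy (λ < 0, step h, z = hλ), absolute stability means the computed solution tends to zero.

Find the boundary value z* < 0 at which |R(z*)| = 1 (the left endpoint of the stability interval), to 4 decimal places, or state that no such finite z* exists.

On y'=λy, z=hλ:
  k1=λy_n ⇒ h·k1=z·y_n;  k2=λ(1+8/13z)y_n ⇒ h·k2=z(1+8/13z)y_n
  y_{n+1}/y_n = 1 + 2/3z + 1/3z(1+8/13z) = 1 + z + 8/39z²
  Hence R(z) = 1 + z + 8/39z².

Find x<0 with |R(x)|<1.
x=-1.17: |R|=0.1108
R=1: x+8/39x²=0 ⇒ x=−39/8=-4.8750; min R=1−1/(4·8/39)=-0.2188>−1
Confirm numerically:
  x=-3.848: |R|=0.18935 <1
  x=-3.770: |R|=0.14547 <1
  x=-3.406: |R|=0.02634 <1
  x=-2.644: |R|=0.21000 <1
  x=-5.430: |R|=1.61818 >1
  x=-5.184: |R|=1.32859 >1
  x=-5.059: |R|=1.19094 >1
Interval (-4.8750, 0).

left endpoint -4.8750.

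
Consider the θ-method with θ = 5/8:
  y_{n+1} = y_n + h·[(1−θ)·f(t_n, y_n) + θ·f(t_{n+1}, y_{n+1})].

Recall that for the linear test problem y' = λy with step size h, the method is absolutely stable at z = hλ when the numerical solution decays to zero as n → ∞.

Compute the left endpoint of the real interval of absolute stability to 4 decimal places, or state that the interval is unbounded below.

interval (−∞, 0).

On y'=λy, z=hλ:
  y_{n+1} = y_n + z·[3/8·y_n + 5/8·y_{n+1}] ⇒ (1 − 5/8z)y_{n+1} = (1 + 3/8z)y_n
  so R(z) = (1 + 3/8z)/(1 − 5/8z).

Solve |R(x)|<1 on ℝ⁻.
x=-0.65: |R|=0.5378
x=-2: |R|=0.1111
x=-10: |R|=0.3793
x=-100: |R|=0.5748
θ=5/8≥1/2 ⇒ |1+3/8x|<|1−5/8x| ∀x<0 ⇒ stable on all of ℝ⁻.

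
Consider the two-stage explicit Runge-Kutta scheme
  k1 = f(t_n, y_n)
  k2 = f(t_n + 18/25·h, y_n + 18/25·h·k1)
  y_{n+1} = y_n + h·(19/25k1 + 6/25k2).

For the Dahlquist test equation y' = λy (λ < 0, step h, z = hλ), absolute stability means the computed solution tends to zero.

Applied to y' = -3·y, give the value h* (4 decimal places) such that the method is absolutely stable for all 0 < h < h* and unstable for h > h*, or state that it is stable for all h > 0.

With y'=λy (z=hλ):
  k1=λy_n ⇒ h·k1=z·y_n;  k2=λ(1+18/25z)y_n ⇒ h·k2=z(1+18/25z)y_n
  y_{n+1}/y_n = 1 + 19/25z + 6/25z(1+18/25z) = 1 + z + 108/625z²
  Hence R(z) = 1 + z + 108/625z².

Need |R(x)|<1, x<0.
x=-1.79: |R|=0.2363
R=1: x+108/625x²=0 ⇒ x=−625/108=-5.7870; min R=1−1/(4·108/625)=-0.4468>−1
Confirm numerically:
  x=-5.589: |R|=0.80874 <1
  x=-3.696: |R|=0.33548 <1
  x=-2.989: |R|=0.44518 <1
  x=-5.934: |R|=1.15070 >1
  x=-5.915: |R|=1.13079 >1
  x=-5.860: |R|=1.07388 >1
Stable set (-5.7870, 0).

(-5.7870,0); λ=-3 ⇒ h* = (625/108)/3 = 1.9290.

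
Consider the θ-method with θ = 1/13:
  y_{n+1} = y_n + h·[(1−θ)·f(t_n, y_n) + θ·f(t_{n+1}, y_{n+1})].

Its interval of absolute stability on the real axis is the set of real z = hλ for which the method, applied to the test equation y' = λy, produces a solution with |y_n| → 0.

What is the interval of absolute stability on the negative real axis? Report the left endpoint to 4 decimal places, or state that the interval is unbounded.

On y'=λy, z=hλ:
  y_{n+1} = y_n + z·[12/13·y_n + 1/13·y_{n+1}] ⇒ (1 − 1/13z)y_{n+1} = (1 + 12/13z)y_n
  Hence R(z) = (1 + 12/13z)/(1 − 1/13z).

Find x<0 with |R(x)|<1.
x=-1.05: |R|=0.0285
R=−1: 1+12/13x = −1+1/13x ⇒ -11/13x=2 ⇒ x=2/(-11/13)=-2.3636
Confirm numerically:
  x=-2.286: |R|=0.94413 <1
  x=-1.535: |R|=0.37289 <1
  x=-1.451: |R|=0.30531 <1
  x=-1.446: |R|=0.30126 <1
  x=-2.674: |R|=1.21781 >1
  x=-2.653: |R|=1.20335 >1
Interval (-2.3636, 0).

(-2.3636, 0).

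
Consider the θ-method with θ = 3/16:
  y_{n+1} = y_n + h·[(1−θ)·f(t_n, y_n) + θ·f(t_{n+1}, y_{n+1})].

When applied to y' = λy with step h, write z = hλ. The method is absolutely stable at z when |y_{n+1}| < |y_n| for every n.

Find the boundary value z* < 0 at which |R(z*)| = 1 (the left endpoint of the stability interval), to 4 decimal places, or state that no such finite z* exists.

On y'=λy, z=hλ:
  y_{n+1} = y_n + z·[13/16·y_n + 3/16·y_{n+1}] ⇒ (1 − 3/16z)y_{n+1} = (1 + 13/16z)y_n
  so R(z) = (1 + 13/16z)/(1 − 3/16z).

Find x<0 with |R(x)|<1.
x=-0.77: |R|=0.3271
R=−1: 1+13/16x = −1+3/16x ⇒ -5/8x=2 ⇒ x=2/(-5/8)=-3.2000
Confirm numerically:
  x=-3.001: |R|=0.92041 <1
  x=-2.351: |R|=0.63172 <1
  x=-1.975: |R|=0.44128 <1
  x=-1.515: |R|=0.17985 <1
  x=-3.718: |R|=1.19076 >1
  x=-3.468: |R|=1.10150 >1
  x=-3.338: |R|=1.05305 >1
So |R|<1 on (-3.2000, 0).

z* = -3.2000.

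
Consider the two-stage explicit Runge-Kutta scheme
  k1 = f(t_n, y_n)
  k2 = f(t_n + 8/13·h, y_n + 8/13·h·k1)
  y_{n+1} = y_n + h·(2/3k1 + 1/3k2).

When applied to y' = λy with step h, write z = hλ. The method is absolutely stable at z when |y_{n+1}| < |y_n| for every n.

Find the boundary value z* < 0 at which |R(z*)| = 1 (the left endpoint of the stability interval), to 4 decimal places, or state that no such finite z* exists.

left endpoint -4.8750.

Test eqn y'=λy, z=hλ:
  k1=λy_n ⇒ h·k1=z·y_n;  k2=λ(1+8/13z)y_n ⇒ h·k2=z(1+8/13z)y_n
  y_{n+1}/y_n = 1 + 2/3z + 1/3z(1+8/13z) = 1 + z + 8/39z²
  ⇒ R(z) = 1 + z + 8/39z².

Need |R(x)|<1, x<0.
x=-0.53: |R|=0.5276
R=1: x+8/39x²=0 ⇒ x=−39/8=-4.8750; min R=1−1/(4·8/39)=-0.2188>−1
Confirm numerically:
  x=-4.722: |R|=0.85180 <1
  x=-4.625: |R|=0.76282 <1
  x=-2.414: |R|=0.21864 <1
  x=-2.219: |R|=0.20896 <1
  x=-5.091: |R|=1.22557 >1
  x=-5.055: |R|=1.18665 >1
  x=-4.934: |R|=1.05971 >1
Interval (-4.8750, 0).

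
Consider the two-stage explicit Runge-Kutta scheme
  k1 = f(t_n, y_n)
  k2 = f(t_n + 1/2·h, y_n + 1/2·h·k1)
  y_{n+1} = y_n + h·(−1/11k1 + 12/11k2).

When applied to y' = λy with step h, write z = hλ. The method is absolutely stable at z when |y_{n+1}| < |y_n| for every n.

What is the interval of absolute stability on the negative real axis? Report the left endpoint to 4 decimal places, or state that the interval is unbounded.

Test eqn y'=λy, z=hλ:
  k1=λy_n ⇒ h·k1=z·y_n;  k2=λ(1+1/2z)y_n ⇒ h·k2=z(1+1/2z)y_n
  y_{n+1}/y_n = 1 − 1/11z + 12/11z(1+1/2z) = 1 + z + 6/11z²
  so R(z) = 1 + z + 6/11z².

Need |R(x)|<1, x<0.
x=-1.55: |R|=0.7605
R=1: x+6/11x²=0 ⇒ x=−11/6=-1.8333; min R=1−1/(4·6/11)=0.5417>−1
Confirm numerically:
  x=-1.709: |R|=0.88410 <1
  x=-1.602: |R|=0.79786 <1
  x=-1.356: |R|=0.64695 <1
  x=-0.984: |R|=0.54414 <1
  x=-2.043: |R|=1.23364 >1
  x=-1.933: |R|=1.10508 >1
  x=-1.927: |R|=1.09845 >1
So |R|<1 on (-1.8333, 0).

(-1.8333, 0).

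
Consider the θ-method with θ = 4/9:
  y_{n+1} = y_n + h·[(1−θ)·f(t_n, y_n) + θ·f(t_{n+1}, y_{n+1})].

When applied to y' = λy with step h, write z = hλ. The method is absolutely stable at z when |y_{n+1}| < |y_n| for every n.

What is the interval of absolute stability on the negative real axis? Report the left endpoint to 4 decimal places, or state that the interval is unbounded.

z∈(-18.0000,0).

With y'=λy (z=hλ):
  y_{n+1} = y_n + z·[5/9·y_n + 4/9·y_{n+1}] ⇒ (1 − 4/9z)y_{n+1} = (1 + 5/9z)y_n
  ⇒ R(z) = (1 + 5/9z)/(1 − 4/9z).

Solve |R(x)|<1 on ℝ⁻.
x=-0.56: |R|=0.5516
R=−1: 1+5/9x = −1+4/9x ⇒ -1/9x=2 ⇒ x=2/(-1/9)=-18.0000
Confirm numerically:
  x=-17.032: |R|=0.98745 <1
  x=-10.310: |R|=0.84693 <1
  x=-7.802: |R|=0.74637 <1
  x=-18.287: |R|=1.00349 >1
  x=-18.139: |R|=1.00170 >1
  x=-18.025: |R|=1.00031 >1
Interval (-18.0000, 0).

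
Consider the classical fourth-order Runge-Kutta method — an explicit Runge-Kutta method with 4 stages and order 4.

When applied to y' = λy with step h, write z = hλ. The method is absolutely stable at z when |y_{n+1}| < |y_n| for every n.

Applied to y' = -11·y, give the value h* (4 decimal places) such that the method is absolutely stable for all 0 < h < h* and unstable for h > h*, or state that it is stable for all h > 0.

On y'=λy, z=hλ:
  order 4, 4-stage ⇒ R(z)=1+z+z^2/2+z^3/6+z^4/24
  (e.g. R(-1.54)=0.27144, |R|=0.27144)

Find x<0 with |R(x)|<1.
x=-1.54: |R|=0.2714
|R(-2.99)|=1.3551 |R(-1.84)|=0.2921 |R(-0.53)|=0.5889
Bisect:
  x_lo=-3.5029 |R|=2.7421  x_hi=-0.0817 |R|=0.9215
  mid=-1.79233 |R|=0.28426 →hi
  mid=-2.64762 |R|=0.81152 →hi
  mid=-3.07527 |R|=1.53277 →lo
  mid=-2.86145 |R|=1.12102 →lo
  mid=-2.75454 |R|=0.95461 →hi
  mid=-2.80799 |R|=1.03477 →lo
  mid=-2.78126 |R|=0.99394 →hi
  mid=-2.79463 |R|=1.01417 →lo
  ...
  [-2.78544,-2.78523] ⇒ x*=-2.7853
Interval (-2.7853, 0).

(-2.7853,0); λ=-11 ⇒ h* = 0.2532.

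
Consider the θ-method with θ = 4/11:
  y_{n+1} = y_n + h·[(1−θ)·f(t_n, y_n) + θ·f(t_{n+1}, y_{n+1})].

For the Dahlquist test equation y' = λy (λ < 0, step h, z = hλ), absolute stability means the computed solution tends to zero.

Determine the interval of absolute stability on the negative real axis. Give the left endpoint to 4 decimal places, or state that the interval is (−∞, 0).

With y'=λy (z=hλ):
  y_{n+1} = y_n + z·[7/11·y_n + 4/11·y_{n+1}] ⇒ (1 − 4/11z)y_{n+1} = (1 + 7/11z)y_n
  Hence R(z) = (1 + 7/11z)/(1 − 4/11z).

Find x<0 with |R(x)|<1.
x=-0.99: |R|=0.2721
R=−1: 1+7/11x = −1+4/11x ⇒ -3/11x=2 ⇒ x=2/(-3/11)=-7.3333
Confirm numerically:
  x=-6.452: |R|=0.92817 <1
  x=-5.157: |R|=0.79357 <1
  x=-4.828: |R|=0.75205 <1
  x=-4.695: |R|=0.73422 <1
  x=-7.690: |R|=1.02562 >1
  x=-7.672: |R|=1.02437 >1
  x=-7.608: |R|=1.01989 >1
Interval (-7.3333, 0).

z∈(-7.3333,0).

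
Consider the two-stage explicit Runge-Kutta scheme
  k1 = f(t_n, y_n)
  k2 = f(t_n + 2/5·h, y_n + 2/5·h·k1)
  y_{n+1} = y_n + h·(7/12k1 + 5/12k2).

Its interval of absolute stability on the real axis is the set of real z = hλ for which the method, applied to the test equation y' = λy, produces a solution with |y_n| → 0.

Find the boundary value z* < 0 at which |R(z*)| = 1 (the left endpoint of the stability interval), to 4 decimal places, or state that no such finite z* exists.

z* = -6.0000.

Set f=λy, z=hλ:
  k1=λy_n ⇒ h·k1=z·y_n;  k2=λ(1+2/5z)y_n ⇒ h·k2=z(1+2/5z)y_n
  y_{n+1}/y_n = 1 + 7/12z + 5/12z(1+2/5z) = 1 + z + 1/6z²
  Hence R(z) = 1 + z + 1/6z².

Need |R(x)|<1, x<0.
x=-1.26: |R|=0.0046
R=1: x+1/6x²=0 ⇒ x=−6=-6.0000; min R=1−1/(4·1/6)=-0.5000>−1
Confirm numerically:
  x=-5.650: |R|=0.67042 <1
  x=-5.294: |R|=0.37707 <1
  x=-3.773: |R|=0.40041 <1
  x=-6.425: |R|=1.45510 >1
  x=-6.107: |R|=1.10891 >1
Interval (-6.0000, 0).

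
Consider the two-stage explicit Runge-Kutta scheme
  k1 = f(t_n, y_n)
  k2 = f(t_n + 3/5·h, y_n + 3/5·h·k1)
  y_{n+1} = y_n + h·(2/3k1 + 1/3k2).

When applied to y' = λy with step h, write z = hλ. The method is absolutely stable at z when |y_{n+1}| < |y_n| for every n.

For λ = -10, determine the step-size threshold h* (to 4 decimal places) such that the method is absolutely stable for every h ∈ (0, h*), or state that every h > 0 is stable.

(-5.0000,0); λ=-10 ⇒ h* = (5)/10 = 0.5000.

Test eqn y'=λy, z=hλ:
  k1=λy_n ⇒ h·k1=z·y_n;  k2=λ(1+3/5z)y_n ⇒ h·k2=z(1+3/5z)y_n
  y_{n+1}/y_n = 1 + 2/3z + 1/3z(1+3/5z) = 1 + z + 1/5z²
  ⇒ R(z) = 1 + z + 1/5z².

Find x<0 with |R(x)|<1.
x=-1.49: |R|=0.0460
R=1: x+1/5x²=0 ⇒ x=−5=-5.0000; min R=1−1/(4·1/5)=-0.2500>−1
Confirm numerically:
  x=-3.990: |R|=0.19402 <1
  x=-3.803: |R|=0.08956 <1
  x=-3.139: |R|=0.16834 <1
  x=-2.839: |R|=0.22702 <1
  x=-5.591: |R|=1.66086 >1
  x=-5.533: |R|=1.58982 >1
  x=-5.168: |R|=1.17364 >1
Stable set (-5.0000, 0).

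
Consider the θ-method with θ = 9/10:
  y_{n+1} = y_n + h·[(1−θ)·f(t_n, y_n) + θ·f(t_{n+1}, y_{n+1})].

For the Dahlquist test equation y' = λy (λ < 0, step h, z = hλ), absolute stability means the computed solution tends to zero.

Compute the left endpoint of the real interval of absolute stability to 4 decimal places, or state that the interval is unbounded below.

interval (−∞, 0).

With y'=λy (z=hλ):
  y_{n+1} = y_n + z·[1/10·y_n + 9/10·y_{n+1}] ⇒ (1 − 9/10z)y_{n+1} = (1 + 1/10z)y_n
  Hence R(z) = (1 + 1/10z)/(1 − 9/10z).

Solve |R(x)|<1 on ℝ⁻.
x=-1.05: |R|=0.4602
x=-2: |R|=0.2857
x=-10: |R|=0.0000
x=-100: |R|=0.0989
θ=9/10≥1/2 ⇒ |1+1/10x|<|1−9/10x| ∀x<0 ⇒ stable on all of ℝ⁻.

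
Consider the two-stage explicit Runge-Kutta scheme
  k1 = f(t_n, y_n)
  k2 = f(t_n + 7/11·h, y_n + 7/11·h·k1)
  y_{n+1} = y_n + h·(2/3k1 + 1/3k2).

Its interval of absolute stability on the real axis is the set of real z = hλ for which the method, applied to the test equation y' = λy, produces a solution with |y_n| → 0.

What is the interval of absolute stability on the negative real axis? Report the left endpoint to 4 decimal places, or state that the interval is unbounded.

Set f=λy, z=hλ:
  k1=λy_n ⇒ h·k1=z·y_n;  k2=λ(1+7/11z)y_n ⇒ h·k2=z(1+7/11z)y_n
  y_{n+1}/y_n = 1 + 2/3z + 1/3z(1+7/11z) = 1 + z + 7/33z²
  R(z) = 1 + z + 7/33z².

Find x<0 with |R(x)|<1.
x=-0.51: |R|=0.5452
R=1: x+7/33x²=0 ⇒ x=−33/7=-4.7143; min R=1−1/(4·7/33)=-0.1786>−1
Confirm numerically:
  x=-4.229: |R|=0.56467 <1
  x=-3.650: |R|=0.17598 <1
  x=-2.523: |R|=0.17274 <1
  x=-5.031: |R|=1.33799 >1
  x=-4.870: |R|=1.16086 >1
Interval (-4.7143, 0).

z∈(-4.7143,0).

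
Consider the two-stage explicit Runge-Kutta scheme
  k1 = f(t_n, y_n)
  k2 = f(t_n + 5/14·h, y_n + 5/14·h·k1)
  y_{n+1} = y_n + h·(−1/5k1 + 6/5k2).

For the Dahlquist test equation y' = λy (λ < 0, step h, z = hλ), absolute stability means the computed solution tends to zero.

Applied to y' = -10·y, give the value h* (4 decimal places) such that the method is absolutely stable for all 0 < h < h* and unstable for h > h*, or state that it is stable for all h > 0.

With y'=λy (z=hλ):
  k1=λy_n ⇒ h·k1=z·y_n;  k2=λ(1+5/14z)y_n ⇒ h·k2=z(1+5/14z)y_n
  y_{n+1}/y_n = 1 − 1/5z + 6/5z(1+5/14z) = 1 + z + 3/7z²
  ⇒ R(z) = 1 + z + 3/7z².

Boundary: |R(x)|=1, x<0.
x=-0.47: |R|=0.6247
R=1: x+3/7x²=0 ⇒ x=−7/3=-2.3333; min R=1−1/(4·3/7)=0.4167>−1
Confirm numerically:
  x=-2.032: |R|=0.73758 <1
  x=-1.766: |R|=0.57061 <1
  x=-1.482: |R|=0.45928 <1
  x=-1.392: |R|=0.43843 <1
  x=-2.880: |R|=1.67474 >1
  x=-2.623: |R|=1.32563 >1
  x=-2.569: |R|=1.25947 >1
So |R|<1 on (-2.3333, 0).

(-2.3333,0); λ=-10 ⇒ h* = (7/3)/10 = 0.2333.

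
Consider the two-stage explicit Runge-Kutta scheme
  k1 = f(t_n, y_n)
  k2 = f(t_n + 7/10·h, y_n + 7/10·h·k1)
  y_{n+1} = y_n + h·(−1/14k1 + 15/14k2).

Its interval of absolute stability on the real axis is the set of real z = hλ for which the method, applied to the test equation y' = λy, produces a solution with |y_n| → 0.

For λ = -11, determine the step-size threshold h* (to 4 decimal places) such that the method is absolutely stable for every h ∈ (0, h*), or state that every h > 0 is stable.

With y'=λy (z=hλ):
  k1=λy_n ⇒ h·k1=z·y_n;  k2=λ(1+7/10z)y_n ⇒ h·k2=z(1+7/10z)y_n
  y_{n+1}/y_n = 1 − 1/14z + 15/14z(1+7/10z) = 1 + z + 3/4z²
  so R(z) = 1 + z + 3/4z².

Boundary: |R(x)|=1, x<0.
x=-0.37: |R|=0.7327
R=1: x+3/4x²=0 ⇒ x=−4/3=-1.3333; min R=1−1/(4·3/4)=0.6667>−1
Confirm numerically:
  x=-1.083: |R|=0.79667 <1
  x=-0.706: |R|=0.66783 <1
  x=-0.630: |R|=0.66768 <1
  x=-0.581: |R|=0.67217 <1
  x=-1.808: |R|=1.64365 >1
  x=-1.685: |R|=1.44442 >1
  x=-1.671: |R|=1.42318 >1
Stable set (-1.3333, 0).

(-1.3333,0); λ=-11 ⇒ h* = (4/3)/11 = 0.1212.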